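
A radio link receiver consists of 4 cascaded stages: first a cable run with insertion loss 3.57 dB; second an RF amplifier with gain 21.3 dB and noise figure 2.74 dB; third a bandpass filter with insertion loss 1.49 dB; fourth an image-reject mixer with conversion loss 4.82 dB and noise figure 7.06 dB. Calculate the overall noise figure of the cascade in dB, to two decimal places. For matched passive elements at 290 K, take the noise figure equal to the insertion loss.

6.41 dB

Convert to linear (a loss of L dB is a gain of −L dB): F_i = 10^(NF_i/10), G_i = 10^(G_i,dB/10)
  Stage 1: F_1 = 10^(3.57/10) = 2.275, G_1 = 10^(−3.57/10) = 0.4395
  Stage 2: F_2 = 10^(2.74/10) = 1.879, G_2 = 10^(21.3/10) = 134.9
  Stage 3: F_3 = 10^(1.49/10) = 1.409, G_3 = 10^(−1.49/10) = 0.7096
  Stage 4: F_4 = 10^(7.06/10) = 5.082, G_4 = 10^(−4.82/10) = 0.3296
Friis cascade:
  F = 2.275 + (1.879 − 1)/0.4395 + (1.409 − 1)/59.29 + (5.082 − 1)/42.07 = 4.380
NF = 10 log₁₀(4.380) = 6.41 dB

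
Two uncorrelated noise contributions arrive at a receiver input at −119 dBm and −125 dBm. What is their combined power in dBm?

Convert to linear, add, convert back:
P₁ = 1.26×10⁻¹⁵ W, P₂ = 3.16×10⁻¹⁶ W
P_tot = 1.58×10⁻¹⁵ W → 10 log₁₀(P_tot / 10⁻³) = −118.0 dBm

−118.0 dBm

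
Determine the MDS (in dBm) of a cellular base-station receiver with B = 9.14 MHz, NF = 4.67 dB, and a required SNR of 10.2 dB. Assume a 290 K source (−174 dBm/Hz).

Sensitivity = −174 + 10 log₁₀(B) + NF + SNR_min
= −174 + 69.61 + 4.67 + 10.2
= −89.52 dBm → −89.5 dBm

−89.5 dBm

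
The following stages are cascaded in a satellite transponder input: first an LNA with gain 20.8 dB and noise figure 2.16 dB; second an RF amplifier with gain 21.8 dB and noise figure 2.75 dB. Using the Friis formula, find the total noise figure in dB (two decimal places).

2.18 dB

Convert to linear (a loss of L dB is a gain of −L dB): F_i = 10^(NF_i/10), G_i = 10^(G_i,dB/10)
  Stage 1: F_1 = 10^(2.16/10) = 1.644, G_1 = 10^(20.8/10) = 120.2
  Stage 2: F_2 = 10^(2.75/10) = 1.884, G_2 = 10^(21.8/10) = 151.4
Friis cascade:
  F = 1.644 + (1.884 − 1)/120.2 = 1.652
NF = 10 log₁₀(1.652) = 2.18 dB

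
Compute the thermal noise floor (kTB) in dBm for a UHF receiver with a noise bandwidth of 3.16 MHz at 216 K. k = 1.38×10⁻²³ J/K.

−110.3 dBm

P_n = kTB = 1.38×10⁻²³ × 216 × 3.16×10⁶ = 9.42×10⁻¹⁵ W
In dBm: 10 log₁₀(9.42×10⁻¹⁵ / 10⁻³) = −110.3 dBm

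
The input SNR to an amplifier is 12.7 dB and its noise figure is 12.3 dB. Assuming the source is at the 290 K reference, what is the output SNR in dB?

0.4 dB

By definition F = SNR_in/SNR_out, so in dB: SNR_out = SNR_in − NF
SNR_out = 12.7 − 12.3 = 0.4 dB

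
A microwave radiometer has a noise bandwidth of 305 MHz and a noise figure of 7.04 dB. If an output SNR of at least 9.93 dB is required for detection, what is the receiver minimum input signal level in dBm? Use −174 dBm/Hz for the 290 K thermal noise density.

Sensitivity = −174 + 10 log₁₀(B) + NF + SNR_min
= −174 + 84.84 + 7.04 + 9.93
= −72.19 dBm → −72.2 dBm

−72.2 dBm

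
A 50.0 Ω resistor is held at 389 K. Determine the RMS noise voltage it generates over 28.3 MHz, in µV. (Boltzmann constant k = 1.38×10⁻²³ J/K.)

5.51 µV

V_n = √(4kTRB)
4kTRB = 4 × 1.38×10⁻²³ × 389 × 5.00×10¹ × 2.83×10⁷ = 3.04×10⁻¹¹ V²
V_n = √(3.04×10⁻¹¹) = 5.51×10⁻⁶ V = 5.51 µV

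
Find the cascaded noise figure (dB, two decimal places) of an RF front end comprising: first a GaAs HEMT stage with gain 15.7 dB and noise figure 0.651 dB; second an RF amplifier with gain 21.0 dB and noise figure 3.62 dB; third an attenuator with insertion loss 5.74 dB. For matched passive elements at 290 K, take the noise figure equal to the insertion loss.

0.78 dB

Convert to linear (a loss of L dB is a gain of −L dB): F_i = 10^(NF_i/10), G_i = 10^(G_i,dB/10)
  Stage 1: F_1 = 10^(0.651/10) = 1.162, G_1 = 10^(15.7/10) = 37.15
  Stage 2: F_2 = 10^(3.62/10) = 2.301, G_2 = 10^(21.0/10) = 125.9
  Stage 3: F_3 = 10^(5.74/10) = 3.750, G_3 = 10^(−5.74/10) = 0.2667
Friis cascade:
  F = 1.162 + (2.301 − 1)/37.15 + (3.750 − 1)/4677 = 1.197
NF = 10 log₁₀(1.197) = 0.78 dB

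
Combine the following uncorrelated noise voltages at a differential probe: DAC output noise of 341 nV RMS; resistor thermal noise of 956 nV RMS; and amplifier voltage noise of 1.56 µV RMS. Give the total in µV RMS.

1.86 µV

Uncorrelated sources add in power (mean-square): V_tot = √(ΣV_i²)
V_tot = √[(3.41×10⁻⁷)² + (9.56×10⁻⁷)² + (1.56×10⁻⁶)²] = 1.86×10⁻⁶ V = 1.86 µV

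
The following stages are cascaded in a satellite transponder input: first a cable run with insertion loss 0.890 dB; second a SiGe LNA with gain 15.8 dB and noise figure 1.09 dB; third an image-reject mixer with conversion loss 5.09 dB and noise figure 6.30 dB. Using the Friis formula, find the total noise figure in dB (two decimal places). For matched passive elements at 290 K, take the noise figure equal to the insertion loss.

Convert to linear (a loss of L dB is a gain of −L dB): F_i = 10^(NF_i/10), G_i = 10^(G_i,dB/10)
  Stage 1: F_1 = 10^(0.890/10) = 1.227, G_1 = 10^(−0.890/10) = 0.8147
  Stage 2: F_2 = 10^(1.09/10) = 1.285, G_2 = 10^(15.8/10) = 38.02
  Stage 3: F_3 = 10^(6.30/10) = 4.266, G_3 = 10^(−5.09/10) = 0.3097
Friis cascade:
  F = 1.227 + (1.285 − 1)/0.8147 + (4.266 − 1)/30.97 = 1.683
NF = 10 log₁₀(1.683) = 2.26 dB

2.26 dB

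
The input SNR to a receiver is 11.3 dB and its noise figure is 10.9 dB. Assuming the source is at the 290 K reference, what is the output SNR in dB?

By definition F = SNR_in/SNR_out, so in dB: SNR_out = SNR_in − NF
SNR_out = 11.3 − 10.9 = 0.4 dB

0.4 dB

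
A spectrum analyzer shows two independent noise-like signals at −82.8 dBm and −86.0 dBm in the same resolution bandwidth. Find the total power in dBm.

Convert to linear, add, convert back:
P₁ = 5.25×10⁻¹² W, P₂ = 2.51×10⁻¹² W
P_tot = 7.76×10⁻¹² W → 10 log₁₀(P_tot / 10⁻³) = −81.1 dBm

−81.1 dBm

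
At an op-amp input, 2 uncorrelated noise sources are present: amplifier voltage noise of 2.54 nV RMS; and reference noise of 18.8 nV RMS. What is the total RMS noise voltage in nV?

Uncorrelated sources add in power (mean-square): V_tot = √(ΣV_i²)
V_tot = √[(2.54×10⁻⁹)² + (1.88×10⁻⁸)²] = 1.90×10⁻⁸ V = 19.0 nV

19.0 nV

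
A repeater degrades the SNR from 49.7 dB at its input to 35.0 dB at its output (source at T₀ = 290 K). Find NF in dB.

NF (dB) = SNR_in(dB) − SNR_out(dB) when the source is at T₀
NF = 49.7 − 35.0 = 14.7 dB

14.7 dB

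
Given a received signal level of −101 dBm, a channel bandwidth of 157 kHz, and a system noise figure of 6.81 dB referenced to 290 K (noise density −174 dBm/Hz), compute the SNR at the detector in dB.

14.2 dB

Noise floor: N = −174 + 10 log₁₀(B) + NF
10 log₁₀(1.57×10⁵) = 51.96 dB
N = −174 + 51.96 + 6.81 = −115.23 dBm
SNR = P_sig − N = −101 − (−115.23) = 14.23 dB → 14.2 dB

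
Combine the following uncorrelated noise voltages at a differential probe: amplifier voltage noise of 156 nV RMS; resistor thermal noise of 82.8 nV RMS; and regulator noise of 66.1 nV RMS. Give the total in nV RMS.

189 nV

Uncorrelated sources add in power (mean-square): V_tot = √(ΣV_i²)
V_tot = √[(1.56×10⁻⁷)² + (8.28×10⁻⁸)² + (6.61×10⁻⁸)²] = 1.89×10⁻⁷ V = 189 nV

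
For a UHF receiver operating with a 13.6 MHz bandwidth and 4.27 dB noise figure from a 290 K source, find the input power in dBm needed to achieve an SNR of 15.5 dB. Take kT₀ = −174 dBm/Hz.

Sensitivity = −174 + 10 log₁₀(B) + NF + SNR_min
= −174 + 71.34 + 4.27 + 15.5
= −82.89 dBm → −82.9 dBm

−82.9 dBm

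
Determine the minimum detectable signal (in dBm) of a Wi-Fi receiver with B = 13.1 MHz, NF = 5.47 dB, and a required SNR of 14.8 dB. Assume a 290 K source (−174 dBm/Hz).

−82.6 dBm

Sensitivity = −174 + 10 log₁₀(B) + NF + SNR_min
= −174 + 71.17 + 5.47 + 14.8
= −82.56 dBm → −82.6 dBm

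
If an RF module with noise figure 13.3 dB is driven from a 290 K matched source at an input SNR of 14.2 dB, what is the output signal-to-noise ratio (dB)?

By definition F = SNR_in/SNR_out, so in dB: SNR_out = SNR_in − NF
SNR_out = 14.2 − 13.3 = 0.9 dB

0.9 dB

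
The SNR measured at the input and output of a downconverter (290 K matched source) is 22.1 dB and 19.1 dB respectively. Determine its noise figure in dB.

3.0 dB

NF (dB) = SNR_in(dB) − SNR_out(dB) when the source is at T₀
NF = 22.1 − 19.1 = 3.0 dB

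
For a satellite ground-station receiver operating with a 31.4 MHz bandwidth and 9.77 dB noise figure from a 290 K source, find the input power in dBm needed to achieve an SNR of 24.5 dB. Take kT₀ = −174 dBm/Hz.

Sensitivity = −174 + 10 log₁₀(B) + NF + SNR_min
= −174 + 74.97 + 9.77 + 24.5
= −64.76 dBm → −64.8 dBm

−64.8 dBm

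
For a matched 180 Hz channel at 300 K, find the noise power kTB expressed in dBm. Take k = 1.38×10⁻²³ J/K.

−151.3 dBm

P_n = kTB = 1.38×10⁻²³ × 300 × 1.80×10² = 7.45×10⁻¹⁹ W
In dBm: 10 log₁₀(7.45×10⁻¹⁹ / 10⁻³) = −151.3 dBm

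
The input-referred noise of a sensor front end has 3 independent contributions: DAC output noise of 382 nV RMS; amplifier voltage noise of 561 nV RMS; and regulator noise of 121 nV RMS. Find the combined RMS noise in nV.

Uncorrelated sources add in power (mean-square): V_tot = √(ΣV_i²)
V_tot = √[(3.82×10⁻⁷)² + (5.61×10⁻⁷)² + (1.21×10⁻⁷)²] = 6.89×10⁻⁷ V = 689 nV

689 nV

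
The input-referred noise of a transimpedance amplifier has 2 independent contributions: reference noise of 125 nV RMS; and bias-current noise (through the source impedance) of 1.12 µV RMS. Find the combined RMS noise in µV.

Uncorrelated sources add in power (mean-square): V_tot = √(ΣV_i²)
V_tot = √[(1.25×10⁻⁷)² + (1.12×10⁻⁶)²] = 1.13×10⁻⁶ V = 1.13 µV

1.13 µV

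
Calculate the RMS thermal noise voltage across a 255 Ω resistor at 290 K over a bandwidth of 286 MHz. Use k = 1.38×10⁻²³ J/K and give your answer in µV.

V_n = √(4kTRB)
4kTRB = 4 × 1.38×10⁻²³ × 290 × 2.55×10² × 2.86×10⁸ = 1.17×10⁻⁹ V²
V_n = √(1.17×10⁻⁹) = 3.42×10⁻⁵ V = 34.2 µV

34.2 µV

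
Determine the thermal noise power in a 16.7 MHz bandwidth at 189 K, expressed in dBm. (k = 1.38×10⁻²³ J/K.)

−103.6 dBm

P_n = kTB = 1.38×10⁻²³ × 189 × 1.67×10⁷ = 4.36×10⁻¹⁴ W
In dBm: 10 log₁₀(4.36×10⁻¹⁴ / 10⁻³) = −103.6 dBm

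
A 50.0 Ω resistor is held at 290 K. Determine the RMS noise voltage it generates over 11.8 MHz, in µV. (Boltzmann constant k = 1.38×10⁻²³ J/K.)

3.07 µV

V_n = √(4kTRB)
4kTRB = 4 × 1.38×10⁻²³ × 290 × 5.00×10¹ × 1.18×10⁷ = 9.44×10⁻¹² V²
V_n = √(9.44×10⁻¹²) = 3.07×10⁻⁶ V = 3.07 µV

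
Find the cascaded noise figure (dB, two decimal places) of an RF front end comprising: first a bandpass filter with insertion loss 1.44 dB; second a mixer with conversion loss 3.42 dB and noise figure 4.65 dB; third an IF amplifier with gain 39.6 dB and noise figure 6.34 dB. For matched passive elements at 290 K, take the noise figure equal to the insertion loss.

11.52 dB

Convert to linear (a loss of L dB is a gain of −L dB): F_i = 10^(NF_i/10), G_i = 10^(G_i,dB/10)
  Stage 1: F_1 = 10^(1.44/10) = 1.393, G_1 = 10^(−1.44/10) = 0.7178
  Stage 2: F_2 = 10^(4.65/10) = 2.917, G_2 = 10^(−3.42/10) = 0.4550
  Stage 3: F_3 = 10^(6.34/10) = 4.305, G_3 = 10^(39.6/10) = 9120
Friis cascade:
  F = 1.393 + (2.917 − 1)/0.7178 + (4.305 − 1)/0.3266 = 14.19
NF = 10 log₁₀(14.19) = 11.52 dB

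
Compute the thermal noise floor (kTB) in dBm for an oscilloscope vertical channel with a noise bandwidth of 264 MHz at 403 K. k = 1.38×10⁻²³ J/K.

−88.3 dBm

P_n = kTB = 1.38×10⁻²³ × 403 × 2.64×10⁸ = 1.47×10⁻¹² W
In dBm: 10 log₁₀(1.47×10⁻¹² / 10⁻³) = −88.3 dBm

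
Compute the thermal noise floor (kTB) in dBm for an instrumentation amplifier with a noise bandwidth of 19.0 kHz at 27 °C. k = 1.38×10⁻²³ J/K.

T = 27 °C + 273.15 = 300.15 K
P_n = kTB = 1.38×10⁻²³ × 300.15 × 1.90×10⁴ = 7.87×10⁻¹⁷ W
In dBm: 10 log₁₀(7.87×10⁻¹⁷ / 10⁻³) = −131.0 dBm

−131.0 dBm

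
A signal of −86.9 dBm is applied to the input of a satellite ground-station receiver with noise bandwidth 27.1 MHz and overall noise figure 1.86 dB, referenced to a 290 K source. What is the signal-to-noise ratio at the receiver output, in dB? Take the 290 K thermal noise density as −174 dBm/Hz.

10.9 dB

Noise floor: N = −174 + 10 log₁₀(B) + NF
10 log₁₀(2.71×10⁷) = 74.33 dB
N = −174 + 74.33 + 1.86 = −97.81 dBm
SNR = P_sig − N = −86.9 − (−97.81) = 10.91 dB → 10.9 dB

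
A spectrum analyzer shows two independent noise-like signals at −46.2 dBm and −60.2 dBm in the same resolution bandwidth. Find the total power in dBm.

Convert to linear, add, convert back:
P₁ = 2.40×10⁻⁸ W, P₂ = 9.55×10⁻¹⁰ W
P_tot = 2.49×10⁻⁸ W → 10 log₁₀(P_tot / 10⁻³) = −46.0 dBm

−46.0 dBm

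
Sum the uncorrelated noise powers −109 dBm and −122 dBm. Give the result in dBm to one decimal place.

Convert to linear, add, convert back:
P₁ = 1.26×10⁻¹⁴ W, P₂ = 6.31×10⁻¹⁶ W
P_tot = 1.32×10⁻¹⁴ W → 10 log₁₀(P_tot / 10⁻³) = −108.8 dBm

−108.8 dBm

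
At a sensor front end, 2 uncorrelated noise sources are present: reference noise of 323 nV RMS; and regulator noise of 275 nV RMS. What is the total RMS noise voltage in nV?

424 nV

Uncorrelated sources add in power (mean-square): V_tot = √(ΣV_i²)
V_tot = √[(3.23×10⁻⁷)² + (2.75×10⁻⁷)²] = 4.24×10⁻⁷ V = 424 nV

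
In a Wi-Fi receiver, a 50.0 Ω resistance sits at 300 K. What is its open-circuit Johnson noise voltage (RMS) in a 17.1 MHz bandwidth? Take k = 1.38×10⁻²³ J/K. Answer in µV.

3.76 µV

V_n = √(4kTRB)
4kTRB = 4 × 1.38×10⁻²³ × 300 × 5.00×10¹ × 1.71×10⁷ = 1.42×10⁻¹¹ V²
V_n = √(1.42×10⁻¹¹) = 3.76×10⁻⁶ V = 3.76 µV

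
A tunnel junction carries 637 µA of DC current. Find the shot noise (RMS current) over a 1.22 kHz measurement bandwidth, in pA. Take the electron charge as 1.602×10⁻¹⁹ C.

I_n = √(2qI·B)
2qI·B = 2 × 1.602×10⁻¹⁹ × 6.37×10⁻⁴ × 1.22×10³ = 2.49×10⁻¹⁹ A²
I_n = √(2.49×10⁻¹⁹) = 4.99×10⁻¹⁰ A = 499 pA

499 pA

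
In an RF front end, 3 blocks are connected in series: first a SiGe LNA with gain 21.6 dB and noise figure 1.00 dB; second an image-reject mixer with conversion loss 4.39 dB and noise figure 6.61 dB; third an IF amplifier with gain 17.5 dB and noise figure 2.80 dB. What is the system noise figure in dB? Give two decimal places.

Convert to linear (a loss of L dB is a gain of −L dB): F_i = 10^(NF_i/10), G_i = 10^(G_i,dB/10)
  Stage 1: F_1 = 10^(1.00/10) = 1.259, G_1 = 10^(21.6/10) = 144.5
  Stage 2: F_2 = 10^(6.61/10) = 4.581, G_2 = 10^(−4.39/10) = 0.3639
  Stage 3: F_3 = 10^(2.80/10) = 1.905, G_3 = 10^(17.5/10) = 56.23
Friis cascade:
  F = 1.259 + (4.581 − 1)/144.5 + (1.905 − 1)/52.60 = 1.301
NF = 10 log₁₀(1.301) = 1.14 dB

1.14 dB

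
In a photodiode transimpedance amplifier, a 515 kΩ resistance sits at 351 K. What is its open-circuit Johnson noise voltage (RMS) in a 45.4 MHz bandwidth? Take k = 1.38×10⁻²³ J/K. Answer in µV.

673 µV

V_n = √(4kTRB)
4kTRB = 4 × 1.38×10⁻²³ × 351 × 5.15×10⁵ × 4.54×10⁷ = 4.53×10⁻⁷ V²
V_n = √(4.53×10⁻⁷) = 6.73×10⁻⁴ V = 673 µV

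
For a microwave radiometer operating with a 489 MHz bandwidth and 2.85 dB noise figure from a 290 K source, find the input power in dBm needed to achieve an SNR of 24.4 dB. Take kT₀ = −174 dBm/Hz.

−59.9 dBm

Sensitivity = −174 + 10 log₁₀(B) + NF + SNR_min
= −174 + 86.89 + 2.85 + 24.4
= −59.86 dBm → −59.9 dBm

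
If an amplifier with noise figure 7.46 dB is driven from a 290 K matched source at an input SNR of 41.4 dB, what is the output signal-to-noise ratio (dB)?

33.94 dB

By definition F = SNR_in/SNR_out, so in dB: SNR_out = SNR_in − NF
SNR_out = 41.4 − 7.46 = 33.94 dB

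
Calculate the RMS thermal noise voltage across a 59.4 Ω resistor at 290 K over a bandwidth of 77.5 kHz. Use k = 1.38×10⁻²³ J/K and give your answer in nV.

271 nV

V_n = √(4kTRB)
4kTRB = 4 × 1.38×10⁻²³ × 290 × 5.94×10¹ × 7.75×10⁴ = 7.37×10⁻¹⁴ V²
V_n = √(7.37×10⁻¹⁴) = 2.71×10⁻⁷ V = 271 nV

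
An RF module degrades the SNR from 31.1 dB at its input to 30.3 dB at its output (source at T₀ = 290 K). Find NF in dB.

NF (dB) = SNR_in(dB) − SNR_out(dB) when the source is at T₀
NF = 31.1 − 30.3 = 0.8 dB

0.8 dB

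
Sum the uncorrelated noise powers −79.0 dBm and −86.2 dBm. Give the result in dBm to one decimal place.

Convert to linear, add, convert back:
P₁ = 1.26×10⁻¹¹ W, P₂ = 2.40×10⁻¹² W
P_tot = 1.50×10⁻¹¹ W → 10 log₁₀(P_tot / 10⁻³) = −78.2 dBm

−78.2 dBm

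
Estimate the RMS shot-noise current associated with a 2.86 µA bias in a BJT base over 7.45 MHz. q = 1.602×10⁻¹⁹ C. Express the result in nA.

2.61 nA

I_n = √(2qI·B)
2qI·B = 2 × 1.602×10⁻¹⁹ × 2.86×10⁻⁶ × 7.45×10⁶ = 6.83×10⁻¹⁸ A²
I_n = √(6.83×10⁻¹⁸) = 2.61×10⁻⁹ A = 2.61 nA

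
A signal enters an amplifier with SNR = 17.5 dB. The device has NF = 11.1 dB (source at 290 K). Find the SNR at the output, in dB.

By definition F = SNR_in/SNR_out, so in dB: SNR_out = SNR_in − NF
SNR_out = 17.5 − 11.1 = 6.4 dB

6.4 dB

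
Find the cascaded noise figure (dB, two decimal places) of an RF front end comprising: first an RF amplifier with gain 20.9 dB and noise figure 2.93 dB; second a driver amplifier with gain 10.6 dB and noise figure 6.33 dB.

2.99 dB

Convert to linear (a loss of L dB is a gain of −L dB): F_i = 10^(NF_i/10), G_i = 10^(G_i,dB/10)
  Stage 1: F_1 = 10^(2.93/10) = 1.963, G_1 = 10^(20.9/10) = 123.0
  Stage 2: F_2 = 10^(6.33/10) = 4.295, G_2 = 10^(10.6/10) = 11.48
Friis cascade:
  F = 1.963 + (4.295 − 1)/123.0 = 1.990
NF = 10 log₁₀(1.990) = 2.99 dB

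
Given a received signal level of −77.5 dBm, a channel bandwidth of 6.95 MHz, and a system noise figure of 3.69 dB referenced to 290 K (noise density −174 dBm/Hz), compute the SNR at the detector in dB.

24.4 dB

Noise floor: N = −174 + 10 log₁₀(B) + NF
10 log₁₀(6.95×10⁶) = 68.42 dB
N = −174 + 68.42 + 3.69 = −101.89 dBm
SNR = P_sig − N = −77.5 − (−101.89) = 24.39 dB → 24.4 dB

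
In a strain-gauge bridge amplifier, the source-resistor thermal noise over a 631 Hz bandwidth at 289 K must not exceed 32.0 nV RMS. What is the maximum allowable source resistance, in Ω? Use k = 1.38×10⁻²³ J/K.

102 Ω

Johnson–Nyquist: V_n = √(4kTRB) ⇒ R = V_n² / (4kTB)
4kTB = 4 × 1.38×10⁻²³ × 289 × 6.31×10² = 1.01×10⁻¹⁷
R = (3.20×10⁻⁸)² / 1.01×10⁻¹⁷ = 1.02×10² Ω = 102 Ω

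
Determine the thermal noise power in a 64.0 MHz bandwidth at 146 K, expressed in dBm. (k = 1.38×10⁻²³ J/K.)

−98.9 dBm

P_n = kTB = 1.38×10⁻²³ × 146 × 6.40×10⁷ = 1.29×10⁻¹³ W
In dBm: 10 log₁₀(1.29×10⁻¹³ / 10⁻³) = −98.9 dBm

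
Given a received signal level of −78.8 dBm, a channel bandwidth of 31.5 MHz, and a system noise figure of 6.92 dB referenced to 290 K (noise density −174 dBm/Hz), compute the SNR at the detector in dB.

Noise floor: N = −174 + 10 log₁₀(B) + NF
10 log₁₀(3.15×10⁷) = 74.98 dB
N = −174 + 74.98 + 6.92 = −92.10 dBm
SNR = P_sig − N = −78.8 − (−92.10) = 13.30 dB → 13.3 dB

13.3 dB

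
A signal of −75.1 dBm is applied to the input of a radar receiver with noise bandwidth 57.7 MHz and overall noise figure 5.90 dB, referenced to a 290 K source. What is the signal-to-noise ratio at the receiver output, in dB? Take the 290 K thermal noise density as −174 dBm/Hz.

15.4 dB

Noise floor: N = −174 + 10 log₁₀(B) + NF
10 log₁₀(5.77×10⁷) = 77.61 dB
N = −174 + 77.61 + 5.90 = −90.49 dBm
SNR = P_sig − N = −75.1 − (−90.49) = 15.39 dB → 15.4 dB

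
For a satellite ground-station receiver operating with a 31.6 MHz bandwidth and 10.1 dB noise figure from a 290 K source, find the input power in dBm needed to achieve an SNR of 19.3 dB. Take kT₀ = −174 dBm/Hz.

Sensitivity = −174 + 10 log₁₀(B) + NF + SNR_min
= −174 + 75 + 10.1 + 19.3
= −69.6 dBm → −69.6 dBm

−69.6 dBm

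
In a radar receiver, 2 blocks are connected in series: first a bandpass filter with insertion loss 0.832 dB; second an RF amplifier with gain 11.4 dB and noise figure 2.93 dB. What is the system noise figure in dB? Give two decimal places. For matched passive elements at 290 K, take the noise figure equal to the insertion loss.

Convert to linear (a loss of L dB is a gain of −L dB): F_i = 10^(NF_i/10), G_i = 10^(G_i,dB/10)
  Stage 1: F_1 = 10^(0.832/10) = 1.211, G_1 = 10^(−0.832/10) = 0.8257
  Stage 2: F_2 = 10^(2.93/10) = 1.963, G_2 = 10^(11.4/10) = 13.80
Friis cascade:
  F = 1.211 + (1.963 − 1)/0.8257 = 2.378
NF = 10 log₁₀(2.378) = 3.76 dB

3.76 dB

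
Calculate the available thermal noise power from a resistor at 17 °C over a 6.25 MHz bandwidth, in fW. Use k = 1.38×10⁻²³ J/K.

25.0 fW

T = 17 °C + 273.15 = 290.15 K
P_n = kTB = 1.38×10⁻²³ × 290.15 × 6.25×10⁶ = 2.50×10⁻¹⁴ W = 25.0 fW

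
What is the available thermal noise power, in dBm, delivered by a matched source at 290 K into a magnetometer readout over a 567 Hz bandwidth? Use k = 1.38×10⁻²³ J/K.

P_n = kTB = 1.38×10⁻²³ × 290 × 5.67×10² = 2.27×10⁻¹⁸ W
In dBm: 10 log₁₀(2.27×10⁻¹⁸ / 10⁻³) = −146.4 dBm

−146.4 dBm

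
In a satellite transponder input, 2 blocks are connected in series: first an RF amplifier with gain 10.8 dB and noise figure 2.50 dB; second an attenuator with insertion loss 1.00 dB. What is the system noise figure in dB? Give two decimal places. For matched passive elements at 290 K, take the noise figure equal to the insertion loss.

Convert to linear (a loss of L dB is a gain of −L dB): F_i = 10^(NF_i/10), G_i = 10^(G_i,dB/10)
  Stage 1: F_1 = 10^(2.50/10) = 1.778, G_1 = 10^(10.8/10) = 12.02
  Stage 2: F_2 = 10^(1.00/10) = 1.259, G_2 = 10^(−1.00/10) = 0.7943
Friis cascade:
  F = 1.778 + (1.259 − 1)/12.02 = 1.800
NF = 10 log₁₀(1.800) = 2.55 dB

2.55 dB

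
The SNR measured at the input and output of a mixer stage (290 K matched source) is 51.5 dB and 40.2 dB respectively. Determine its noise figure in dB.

NF (dB) = SNR_in(dB) − SNR_out(dB) when the source is at T₀
NF = 51.5 − 40.2 = 11.3 dB

11.3 dB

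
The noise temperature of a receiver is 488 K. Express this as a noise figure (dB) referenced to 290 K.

4.29 dB

F = 1 + T_e/T₀ = 1 + 488/290 = 2.68276
NF = 10 log₁₀(2.68276) = 4.29 dB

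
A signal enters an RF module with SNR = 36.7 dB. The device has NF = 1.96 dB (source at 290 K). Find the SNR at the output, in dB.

By definition F = SNR_in/SNR_out, so in dB: SNR_out = SNR_in − NF
SNR_out = 36.7 − 1.96 = 34.74 dB

34.74 dB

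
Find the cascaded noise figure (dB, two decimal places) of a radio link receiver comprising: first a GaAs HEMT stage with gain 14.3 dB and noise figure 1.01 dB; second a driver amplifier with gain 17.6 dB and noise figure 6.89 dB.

Convert to linear (a loss of L dB is a gain of −L dB): F_i = 10^(NF_i/10), G_i = 10^(G_i,dB/10)
  Stage 1: F_1 = 10^(1.01/10) = 1.262, G_1 = 10^(14.3/10) = 26.92
  Stage 2: F_2 = 10^(6.89/10) = 4.887, G_2 = 10^(17.6/10) = 57.54
Friis cascade:
  F = 1.262 + (4.887 − 1)/26.92 = 1.406
NF = 10 log₁₀(1.406) = 1.48 dB

1.48 dB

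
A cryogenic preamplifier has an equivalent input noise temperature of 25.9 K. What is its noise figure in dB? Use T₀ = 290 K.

0.372 dB

F = 1 + T_e/T₀ = 1 + 25.9/290 = 1.08931
NF = 10 log₁₀(1.08931) = 0.372 dB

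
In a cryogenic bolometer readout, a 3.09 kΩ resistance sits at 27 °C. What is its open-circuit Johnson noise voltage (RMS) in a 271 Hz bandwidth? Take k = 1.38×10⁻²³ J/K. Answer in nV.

118 nV

T = 27 °C + 273.15 = 300.15 K
V_n = √(4kTRB)
4kTRB = 4 × 1.38×10⁻²³ × 300.15 × 3.09×10³ × 2.71×10² = 1.39×10⁻¹⁴ V²
V_n = √(1.39×10⁻¹⁴) = 1.18×10⁻⁷ V = 118 nV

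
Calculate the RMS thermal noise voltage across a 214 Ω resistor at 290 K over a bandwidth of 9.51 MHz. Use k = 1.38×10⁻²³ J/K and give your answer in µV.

V_n = √(4kTRB)
4kTRB = 4 × 1.38×10⁻²³ × 290 × 2.14×10² × 9.51×10⁶ = 3.26×10⁻¹¹ V²
V_n = √(3.26×10⁻¹¹) = 5.71×10⁻⁶ V = 5.71 µV

5.71 µV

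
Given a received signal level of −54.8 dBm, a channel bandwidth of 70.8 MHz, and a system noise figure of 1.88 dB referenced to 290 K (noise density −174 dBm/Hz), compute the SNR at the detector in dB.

38.8 dB

Noise floor: N = −174 + 10 log₁₀(B) + NF
10 log₁₀(7.08×10⁷) = 78.5 dB
N = −174 + 78.5 + 1.88 = −93.62 dBm
SNR = P_sig − N = −54.8 − (−93.62) = 38.82 dB → 38.8 dB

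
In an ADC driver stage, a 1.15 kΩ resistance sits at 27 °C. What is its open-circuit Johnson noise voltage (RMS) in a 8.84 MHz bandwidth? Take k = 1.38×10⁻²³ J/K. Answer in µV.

13.0 µV

T = 27 °C + 273.15 = 300.15 K
V_n = √(4kTRB)
4kTRB = 4 × 1.38×10⁻²³ × 300.15 × 1.15×10³ × 8.84×10⁶ = 1.68×10⁻¹⁰ V²
V_n = √(1.68×10⁻¹⁰) = 1.30×10⁻⁵ V = 13.0 µV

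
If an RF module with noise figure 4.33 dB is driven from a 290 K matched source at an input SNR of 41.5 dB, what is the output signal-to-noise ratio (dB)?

37.17 dB

By definition F = SNR_in/SNR_out, so in dB: SNR_out = SNR_in − NF
SNR_out = 41.5 − 4.33 = 37.17 dB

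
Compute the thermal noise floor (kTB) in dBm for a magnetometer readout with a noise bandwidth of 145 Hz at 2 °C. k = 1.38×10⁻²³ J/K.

T = 2 °C + 273.15 = 275.15 K
P_n = kTB = 1.38×10⁻²³ × 275.15 × 1.45×10² = 5.51×10⁻¹⁹ W
In dBm: 10 log₁₀(5.51×10⁻¹⁹ / 10⁻³) = −152.6 dBm

−152.6 dBm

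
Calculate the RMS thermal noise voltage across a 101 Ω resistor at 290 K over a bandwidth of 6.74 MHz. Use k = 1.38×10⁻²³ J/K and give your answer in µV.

3.30 µV

V_n = √(4kTRB)
4kTRB = 4 × 1.38×10⁻²³ × 290 × 1.01×10² × 6.74×10⁶ = 1.09×10⁻¹¹ V²
V_n = √(1.09×10⁻¹¹) = 3.30×10⁻⁶ V = 3.30 µV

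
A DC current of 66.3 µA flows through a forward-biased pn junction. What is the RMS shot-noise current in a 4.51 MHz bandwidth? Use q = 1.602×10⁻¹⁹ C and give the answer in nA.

9.79 nA

I_n = √(2qI·B)
2qI·B = 2 × 1.602×10⁻¹⁹ × 6.63×10⁻⁵ × 4.51×10⁶ = 9.58×10⁻¹⁷ A²
I_n = √(9.58×10⁻¹⁷) = 9.79×10⁻⁹ A = 9.79 nA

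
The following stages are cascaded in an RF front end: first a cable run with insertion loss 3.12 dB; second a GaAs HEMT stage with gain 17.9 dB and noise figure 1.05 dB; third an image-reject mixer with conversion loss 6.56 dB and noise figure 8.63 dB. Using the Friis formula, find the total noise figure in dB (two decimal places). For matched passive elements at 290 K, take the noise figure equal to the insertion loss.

Convert to linear (a loss of L dB is a gain of −L dB): F_i = 10^(NF_i/10), G_i = 10^(G_i,dB/10)
  Stage 1: F_1 = 10^(3.12/10) = 2.051, G_1 = 10^(−3.12/10) = 0.4875
  Stage 2: F_2 = 10^(1.05/10) = 1.274, G_2 = 10^(17.9/10) = 61.66
  Stage 3: F_3 = 10^(8.63/10) = 7.295, G_3 = 10^(−6.56/10) = 0.2208
Friis cascade:
  F = 2.051 + (1.274 − 1)/0.4875 + (7.295 − 1)/30.06 = 2.822
NF = 10 log₁₀(2.822) = 4.50 dB

4.50 dB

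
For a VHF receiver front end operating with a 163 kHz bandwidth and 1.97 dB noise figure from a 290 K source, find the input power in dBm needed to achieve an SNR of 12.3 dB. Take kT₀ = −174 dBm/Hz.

−107.6 dBm

Sensitivity = −174 + 10 log₁₀(B) + NF + SNR_min
= −174 + 52.12 + 1.97 + 12.3
= −107.61 dBm → −107.6 dBm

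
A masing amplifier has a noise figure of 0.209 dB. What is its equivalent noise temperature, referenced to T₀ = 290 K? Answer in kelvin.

14.3 K

F = 10^(0.209/10) = 1.0493
T_e = (F − 1)·T₀ = (1.0493 − 1) × 290 = 14.3 K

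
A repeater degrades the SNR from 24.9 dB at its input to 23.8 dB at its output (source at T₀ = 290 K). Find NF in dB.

1.1 dB

NF (dB) = SNR_in(dB) − SNR_out(dB) when the source is at T₀
NF = 24.9 − 23.8 = 1.1 dB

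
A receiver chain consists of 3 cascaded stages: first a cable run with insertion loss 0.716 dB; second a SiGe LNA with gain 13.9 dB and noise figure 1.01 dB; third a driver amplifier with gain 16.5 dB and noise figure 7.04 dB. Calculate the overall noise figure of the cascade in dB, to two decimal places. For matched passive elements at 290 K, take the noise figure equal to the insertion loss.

Convert to linear (a loss of L dB is a gain of −L dB): F_i = 10^(NF_i/10), G_i = 10^(G_i,dB/10)
  Stage 1: F_1 = 10^(0.716/10) = 1.179, G_1 = 10^(−0.716/10) = 0.8480
  Stage 2: F_2 = 10^(1.01/10) = 1.262, G_2 = 10^(13.9/10) = 24.55
  Stage 3: F_3 = 10^(7.04/10) = 5.058, G_3 = 10^(16.5/10) = 44.67
Friis cascade:
  F = 1.179 + (1.262 − 1)/0.8480 + (5.058 − 1)/20.82 = 1.683
NF = 10 log₁₀(1.683) = 2.26 dB

2.26 dB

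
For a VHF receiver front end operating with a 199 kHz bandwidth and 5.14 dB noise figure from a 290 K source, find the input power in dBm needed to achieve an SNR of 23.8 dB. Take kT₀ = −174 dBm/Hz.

Sensitivity = −174 + 10 log₁₀(B) + NF + SNR_min
= −174 + 52.99 + 5.14 + 23.8
= −92.07 dBm → −92.1 dBm

−92.1 dBm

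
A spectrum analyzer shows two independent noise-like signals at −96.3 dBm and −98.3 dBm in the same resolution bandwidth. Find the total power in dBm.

−94.2 dBm

Convert to linear, add, convert back:
P₁ = 2.34×10⁻¹³ W, P₂ = 1.48×10⁻¹³ W
P_tot = 3.82×10⁻¹³ W → 10 log₁₀(P_tot / 10⁻³) = −94.2 dBm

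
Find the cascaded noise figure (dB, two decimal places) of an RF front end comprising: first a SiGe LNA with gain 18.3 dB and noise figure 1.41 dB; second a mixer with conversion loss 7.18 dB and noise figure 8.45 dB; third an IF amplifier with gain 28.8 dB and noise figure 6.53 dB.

2.41 dB

Convert to linear (a loss of L dB is a gain of −L dB): F_i = 10^(NF_i/10), G_i = 10^(G_i,dB/10)
  Stage 1: F_1 = 10^(1.41/10) = 1.384, G_1 = 10^(18.3/10) = 67.61
  Stage 2: F_2 = 10^(8.45/10) = 6.998, G_2 = 10^(−7.18/10) = 0.1914
  Stage 3: F_3 = 10^(6.53/10) = 4.498, G_3 = 10^(28.8/10) = 758.6
Friis cascade:
  F = 1.384 + (6.998 − 1)/67.61 + (4.498 − 1)/12.94 = 1.743
NF = 10 log₁₀(1.743) = 2.41 dB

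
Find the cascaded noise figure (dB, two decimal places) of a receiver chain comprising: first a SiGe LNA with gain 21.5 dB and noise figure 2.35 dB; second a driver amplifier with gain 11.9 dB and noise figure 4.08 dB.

Convert to linear (a loss of L dB is a gain of −L dB): F_i = 10^(NF_i/10), G_i = 10^(G_i,dB/10)
  Stage 1: F_1 = 10^(2.35/10) = 1.718, G_1 = 10^(21.5/10) = 141.3
  Stage 2: F_2 = 10^(4.08/10) = 2.559, G_2 = 10^(11.9/10) = 15.49
Friis cascade:
  F = 1.718 + (2.559 − 1)/141.3 = 1.729
NF = 10 log₁₀(1.729) = 2.38 dB

2.38 dB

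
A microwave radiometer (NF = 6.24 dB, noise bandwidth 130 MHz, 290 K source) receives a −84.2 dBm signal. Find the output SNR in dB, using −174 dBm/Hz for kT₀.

2.4 dB

Noise floor: N = −174 + 10 log₁₀(B) + NF
10 log₁₀(1.30×10⁸) = 81.14 dB
N = −174 + 81.14 + 6.24 = −86.62 dBm
SNR = P_sig − N = −84.2 − (−86.62) = 2.42 dB → 2.4 dB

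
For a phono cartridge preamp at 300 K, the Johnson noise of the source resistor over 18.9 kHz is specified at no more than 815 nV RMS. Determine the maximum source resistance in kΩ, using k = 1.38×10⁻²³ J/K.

2.12 kΩ

Johnson–Nyquist: V_n = √(4kTRB) ⇒ R = V_n² / (4kTB)
4kTB = 4 × 1.38×10⁻²³ × 300 × 1.89×10⁴ = 3.13×10⁻¹⁶
R = (8.15×10⁻⁷)² / 3.13×10⁻¹⁶ = 2.12×10³ Ω = 2.12 kΩ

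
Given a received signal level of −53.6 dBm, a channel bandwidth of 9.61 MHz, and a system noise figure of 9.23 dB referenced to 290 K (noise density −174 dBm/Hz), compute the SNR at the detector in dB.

Noise floor: N = −174 + 10 log₁₀(B) + NF
10 log₁₀(9.61×10⁶) = 69.83 dB
N = −174 + 69.83 + 9.23 = −94.94 dBm
SNR = P_sig − N = −53.6 − (−94.94) = 41.34 dB → 41.3 dB

41.3 dB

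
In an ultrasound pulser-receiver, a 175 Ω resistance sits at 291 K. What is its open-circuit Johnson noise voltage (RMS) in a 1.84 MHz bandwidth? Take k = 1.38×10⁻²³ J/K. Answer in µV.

2.27 µV

V_n = √(4kTRB)
4kTRB = 4 × 1.38×10⁻²³ × 291 × 1.75×10² × 1.84×10⁶ = 5.17×10⁻¹² V²
V_n = √(5.17×10⁻¹²) = 2.27×10⁻⁶ V = 2.27 µV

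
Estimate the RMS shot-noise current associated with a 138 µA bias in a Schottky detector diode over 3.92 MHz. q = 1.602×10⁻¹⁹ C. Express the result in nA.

13.2 nA

I_n = √(2qI·B)
2qI·B = 2 × 1.602×10⁻¹⁹ × 1.38×10⁻⁴ × 3.92×10⁶ = 1.73×10⁻¹⁶ A²
I_n = √(1.73×10⁻¹⁶) = 1.32×10⁻⁸ A = 13.2 nA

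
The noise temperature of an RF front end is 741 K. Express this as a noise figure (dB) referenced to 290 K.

5.51 dB

F = 1 + T_e/T₀ = 1 + 741/290 = 3.55517
NF = 10 log₁₀(3.55517) = 5.51 dB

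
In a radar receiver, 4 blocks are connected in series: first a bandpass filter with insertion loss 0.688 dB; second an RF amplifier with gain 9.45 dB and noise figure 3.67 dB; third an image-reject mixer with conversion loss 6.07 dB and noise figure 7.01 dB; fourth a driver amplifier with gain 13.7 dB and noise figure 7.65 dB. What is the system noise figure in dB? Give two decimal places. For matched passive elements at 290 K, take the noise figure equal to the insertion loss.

Convert to linear (a loss of L dB is a gain of −L dB): F_i = 10^(NF_i/10), G_i = 10^(G_i,dB/10)
  Stage 1: F_1 = 10^(0.688/10) = 1.172, G_1 = 10^(−0.688/10) = 0.8535
  Stage 2: F_2 = 10^(3.67/10) = 2.328, G_2 = 10^(9.45/10) = 8.810
  Stage 3: F_3 = 10^(7.01/10) = 5.023, G_3 = 10^(−6.07/10) = 0.2472
  Stage 4: F_4 = 10^(7.65/10) = 5.821, G_4 = 10^(13.7/10) = 23.44
Friis cascade:
  F = 1.172 + (2.328 − 1)/0.8535 + (5.023 − 1)/7.520 + (5.821 − 1)/1.859 = 5.857
NF = 10 log₁₀(5.857) = 7.68 dB

7.68 dB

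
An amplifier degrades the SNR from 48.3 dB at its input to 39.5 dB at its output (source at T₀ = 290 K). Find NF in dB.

NF (dB) = SNR_in(dB) − SNR_out(dB) when the source is at T₀
NF = 48.3 − 39.5 = 8.8 dB

8.8 dB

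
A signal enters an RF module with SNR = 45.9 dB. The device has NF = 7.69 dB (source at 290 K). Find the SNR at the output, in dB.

38.21 dB

By definition F = SNR_in/SNR_out, so in dB: SNR_out = SNR_in − NF
SNR_out = 45.9 − 7.69 = 38.21 dB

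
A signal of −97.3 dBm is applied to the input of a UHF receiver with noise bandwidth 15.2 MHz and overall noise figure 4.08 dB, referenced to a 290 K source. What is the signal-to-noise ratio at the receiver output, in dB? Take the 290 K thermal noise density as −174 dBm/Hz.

Noise floor: N = −174 + 10 log₁₀(B) + NF
10 log₁₀(1.52×10⁷) = 71.82 dB
N = −174 + 71.82 + 4.08 = −98.10 dBm
SNR = P_sig − N = −97.3 − (−98.10) = 0.80 dB → 0.8 dB

0.8 dB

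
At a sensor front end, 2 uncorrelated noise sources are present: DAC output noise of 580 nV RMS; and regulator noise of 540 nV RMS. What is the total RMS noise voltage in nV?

792 nV

Uncorrelated sources add in power (mean-square): V_tot = √(ΣV_i²)
V_tot = √[(5.80×10⁻⁷)² + (5.40×10⁻⁷)²] = 7.92×10⁻⁷ V = 792 nV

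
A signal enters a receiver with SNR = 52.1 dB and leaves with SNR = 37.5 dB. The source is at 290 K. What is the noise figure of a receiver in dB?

NF (dB) = SNR_in(dB) − SNR_out(dB) when the source is at T₀
NF = 52.1 − 37.5 = 14.6 dB

14.6 dB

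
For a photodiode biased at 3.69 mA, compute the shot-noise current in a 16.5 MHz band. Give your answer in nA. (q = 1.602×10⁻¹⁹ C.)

I_n = √(2qI·B)
2qI·B = 2 × 1.602×10⁻¹⁹ × 3.69×10⁻³ × 1.65×10⁷ = 1.95×10⁻¹⁴ A²
I_n = √(1.95×10⁻¹⁴) = 1.40×10⁻⁷ A = 140 nA

140 nA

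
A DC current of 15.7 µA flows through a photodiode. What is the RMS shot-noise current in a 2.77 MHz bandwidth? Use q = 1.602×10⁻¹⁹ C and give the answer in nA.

3.73 nA

I_n = √(2qI·B)
2qI·B = 2 × 1.602×10⁻¹⁹ × 1.57×10⁻⁵ × 2.77×10⁶ = 1.39×10⁻¹⁷ A²
I_n = √(1.39×10⁻¹⁷) = 3.73×10⁻⁹ A = 3.73 nA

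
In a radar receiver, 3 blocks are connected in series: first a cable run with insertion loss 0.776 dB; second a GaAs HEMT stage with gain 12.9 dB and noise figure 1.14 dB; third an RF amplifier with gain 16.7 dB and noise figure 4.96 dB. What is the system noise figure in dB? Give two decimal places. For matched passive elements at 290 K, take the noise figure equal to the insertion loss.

2.27 dB

Convert to linear (a loss of L dB is a gain of −L dB): F_i = 10^(NF_i/10), G_i = 10^(G_i,dB/10)
  Stage 1: F_1 = 10^(0.776/10) = 1.196, G_1 = 10^(−0.776/10) = 0.8364
  Stage 2: F_2 = 10^(1.14/10) = 1.300, G_2 = 10^(12.9/10) = 19.50
  Stage 3: F_3 = 10^(4.96/10) = 3.133, G_3 = 10^(16.7/10) = 46.77
Friis cascade:
  F = 1.196 + (1.300 − 1)/0.8364 + (3.133 − 1)/16.31 = 1.685
NF = 10 log₁₀(1.685) = 2.27 dB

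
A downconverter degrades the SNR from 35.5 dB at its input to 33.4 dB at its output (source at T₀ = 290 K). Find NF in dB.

NF (dB) = SNR_in(dB) − SNR_out(dB) when the source is at T₀
NF = 35.5 − 33.4 = 2.1 dB

2.1 dB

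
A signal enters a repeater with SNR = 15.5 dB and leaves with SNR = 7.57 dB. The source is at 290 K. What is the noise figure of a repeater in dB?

7.93 dB

NF (dB) = SNR_in(dB) − SNR_out(dB) when the source is at T₀
NF = 15.5 − 7.57 = 7.93 dB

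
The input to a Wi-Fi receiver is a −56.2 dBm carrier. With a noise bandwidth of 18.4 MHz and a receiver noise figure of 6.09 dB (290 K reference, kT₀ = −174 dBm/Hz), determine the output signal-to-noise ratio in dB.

39.1 dB

Noise floor: N = −174 + 10 log₁₀(B) + NF
10 log₁₀(1.84×10⁷) = 72.65 dB
N = −174 + 72.65 + 6.09 = −95.26 dBm
SNR = P_sig − N = −56.2 − (−95.26) = 39.06 dB → 39.1 dB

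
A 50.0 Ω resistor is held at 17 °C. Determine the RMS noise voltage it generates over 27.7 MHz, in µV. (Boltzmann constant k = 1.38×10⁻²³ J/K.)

4.71 µV

T = 17 °C + 273.15 = 290.15 K
V_n = √(4kTRB)
4kTRB = 4 × 1.38×10⁻²³ × 290.15 × 5.00×10¹ × 2.77×10⁷ = 2.22×10⁻¹¹ V²
V_n = √(2.22×10⁻¹¹) = 4.71×10⁻⁶ V = 4.71 µV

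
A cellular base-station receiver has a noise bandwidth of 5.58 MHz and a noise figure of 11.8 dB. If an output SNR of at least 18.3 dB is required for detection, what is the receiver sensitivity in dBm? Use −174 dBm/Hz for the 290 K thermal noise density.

−76.4 dBm

Sensitivity = −174 + 10 log₁₀(B) + NF + SNR_min
= −174 + 67.47 + 11.8 + 18.3
= −76.43 dBm → −76.4 dBm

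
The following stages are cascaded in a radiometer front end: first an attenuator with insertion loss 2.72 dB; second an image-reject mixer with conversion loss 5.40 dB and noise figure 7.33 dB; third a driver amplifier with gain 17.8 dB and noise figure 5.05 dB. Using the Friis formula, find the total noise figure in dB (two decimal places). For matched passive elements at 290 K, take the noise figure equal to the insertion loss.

Convert to linear (a loss of L dB is a gain of −L dB): F_i = 10^(NF_i/10), G_i = 10^(G_i,dB/10)
  Stage 1: F_1 = 10^(2.72/10) = 1.871, G_1 = 10^(−2.72/10) = 0.5346
  Stage 2: F_2 = 10^(7.33/10) = 5.408, G_2 = 10^(−5.40/10) = 0.2884
  Stage 3: F_3 = 10^(5.05/10) = 3.199, G_3 = 10^(17.8/10) = 60.26
Friis cascade:
  F = 1.871 + (5.408 − 1)/0.5346 + (3.199 − 1)/0.1542 = 24.38
NF = 10 log₁₀(24.38) = 13.87 dB

13.87 dB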